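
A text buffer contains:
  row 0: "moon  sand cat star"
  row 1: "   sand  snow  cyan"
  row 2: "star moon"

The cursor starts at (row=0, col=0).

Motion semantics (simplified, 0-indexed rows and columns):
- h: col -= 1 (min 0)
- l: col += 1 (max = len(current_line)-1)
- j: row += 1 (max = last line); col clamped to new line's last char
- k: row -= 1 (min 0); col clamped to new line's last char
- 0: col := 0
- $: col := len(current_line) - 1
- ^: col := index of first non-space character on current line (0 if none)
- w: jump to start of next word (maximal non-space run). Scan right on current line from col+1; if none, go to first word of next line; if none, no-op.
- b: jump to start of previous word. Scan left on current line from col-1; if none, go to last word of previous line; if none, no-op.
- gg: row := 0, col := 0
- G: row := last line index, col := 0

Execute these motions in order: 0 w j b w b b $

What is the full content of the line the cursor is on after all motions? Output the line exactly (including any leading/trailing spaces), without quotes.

After 1 (0): row=0 col=0 char='m'
After 2 (w): row=0 col=6 char='s'
After 3 (j): row=1 col=6 char='d'
After 4 (b): row=1 col=3 char='s'
After 5 (w): row=1 col=9 char='s'
After 6 (b): row=1 col=3 char='s'
After 7 (b): row=0 col=15 char='s'
After 8 ($): row=0 col=18 char='r'

Answer: moon  sand cat star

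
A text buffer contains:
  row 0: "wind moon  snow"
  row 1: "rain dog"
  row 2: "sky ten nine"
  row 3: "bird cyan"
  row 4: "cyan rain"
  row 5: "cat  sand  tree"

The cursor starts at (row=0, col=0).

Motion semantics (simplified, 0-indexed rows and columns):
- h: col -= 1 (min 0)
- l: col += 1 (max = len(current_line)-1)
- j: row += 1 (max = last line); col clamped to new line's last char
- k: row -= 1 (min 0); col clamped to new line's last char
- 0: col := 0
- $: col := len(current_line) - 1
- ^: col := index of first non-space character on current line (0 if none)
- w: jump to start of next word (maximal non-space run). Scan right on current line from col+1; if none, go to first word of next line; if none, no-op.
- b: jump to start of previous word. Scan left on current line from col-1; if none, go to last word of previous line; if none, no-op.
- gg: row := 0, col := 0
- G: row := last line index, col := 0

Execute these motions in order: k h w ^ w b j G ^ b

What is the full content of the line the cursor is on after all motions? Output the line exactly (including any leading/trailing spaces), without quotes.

Answer: cyan rain

Derivation:
After 1 (k): row=0 col=0 char='w'
After 2 (h): row=0 col=0 char='w'
After 3 (w): row=0 col=5 char='m'
After 4 (^): row=0 col=0 char='w'
After 5 (w): row=0 col=5 char='m'
After 6 (b): row=0 col=0 char='w'
After 7 (j): row=1 col=0 char='r'
After 8 (G): row=5 col=0 char='c'
After 9 (^): row=5 col=0 char='c'
After 10 (b): row=4 col=5 char='r'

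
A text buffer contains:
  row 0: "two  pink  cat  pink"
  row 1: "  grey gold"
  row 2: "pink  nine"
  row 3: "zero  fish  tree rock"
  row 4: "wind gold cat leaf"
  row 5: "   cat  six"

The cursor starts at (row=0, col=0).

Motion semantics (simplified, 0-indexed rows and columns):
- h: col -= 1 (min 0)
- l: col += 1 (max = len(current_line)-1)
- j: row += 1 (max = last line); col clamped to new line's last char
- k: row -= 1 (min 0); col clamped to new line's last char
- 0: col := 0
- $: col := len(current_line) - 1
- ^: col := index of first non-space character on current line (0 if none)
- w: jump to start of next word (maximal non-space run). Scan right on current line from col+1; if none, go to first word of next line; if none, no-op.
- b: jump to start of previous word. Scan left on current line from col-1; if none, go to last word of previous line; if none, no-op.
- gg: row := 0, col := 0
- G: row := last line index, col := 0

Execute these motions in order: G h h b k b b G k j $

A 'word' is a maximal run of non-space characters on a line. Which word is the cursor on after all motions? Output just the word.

After 1 (G): row=5 col=0 char='_'
After 2 (h): row=5 col=0 char='_'
After 3 (h): row=5 col=0 char='_'
After 4 (b): row=4 col=14 char='l'
After 5 (k): row=3 col=14 char='e'
After 6 (b): row=3 col=12 char='t'
After 7 (b): row=3 col=6 char='f'
After 8 (G): row=5 col=0 char='_'
After 9 (k): row=4 col=0 char='w'
After 10 (j): row=5 col=0 char='_'
After 11 ($): row=5 col=10 char='x'

Answer: six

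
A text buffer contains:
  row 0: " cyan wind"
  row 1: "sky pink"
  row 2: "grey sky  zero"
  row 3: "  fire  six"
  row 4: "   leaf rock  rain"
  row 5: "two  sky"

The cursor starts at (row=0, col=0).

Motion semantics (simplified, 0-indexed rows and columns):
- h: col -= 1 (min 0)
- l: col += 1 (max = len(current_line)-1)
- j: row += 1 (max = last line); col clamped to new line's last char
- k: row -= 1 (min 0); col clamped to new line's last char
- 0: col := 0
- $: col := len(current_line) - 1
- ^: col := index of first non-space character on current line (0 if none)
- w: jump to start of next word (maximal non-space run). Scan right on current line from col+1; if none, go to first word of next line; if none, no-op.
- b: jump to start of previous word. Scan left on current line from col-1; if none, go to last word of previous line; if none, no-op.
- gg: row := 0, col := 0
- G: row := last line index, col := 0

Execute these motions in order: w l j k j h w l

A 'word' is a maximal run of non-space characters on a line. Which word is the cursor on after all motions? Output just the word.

Answer: pink

Derivation:
After 1 (w): row=0 col=1 char='c'
After 2 (l): row=0 col=2 char='y'
After 3 (j): row=1 col=2 char='y'
After 4 (k): row=0 col=2 char='y'
After 5 (j): row=1 col=2 char='y'
After 6 (h): row=1 col=1 char='k'
After 7 (w): row=1 col=4 char='p'
After 8 (l): row=1 col=5 char='i'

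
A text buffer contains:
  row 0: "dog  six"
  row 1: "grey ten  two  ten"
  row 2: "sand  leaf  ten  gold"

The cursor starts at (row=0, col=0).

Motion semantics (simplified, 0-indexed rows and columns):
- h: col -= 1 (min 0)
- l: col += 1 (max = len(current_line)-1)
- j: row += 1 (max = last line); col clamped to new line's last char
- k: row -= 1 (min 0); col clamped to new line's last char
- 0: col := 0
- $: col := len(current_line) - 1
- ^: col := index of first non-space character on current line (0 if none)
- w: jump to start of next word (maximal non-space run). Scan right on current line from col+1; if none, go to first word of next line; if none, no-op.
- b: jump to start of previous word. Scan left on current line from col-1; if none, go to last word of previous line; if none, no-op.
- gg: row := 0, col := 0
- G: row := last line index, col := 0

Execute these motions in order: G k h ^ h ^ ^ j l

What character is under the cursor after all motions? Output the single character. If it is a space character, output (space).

Answer: a

Derivation:
After 1 (G): row=2 col=0 char='s'
After 2 (k): row=1 col=0 char='g'
After 3 (h): row=1 col=0 char='g'
After 4 (^): row=1 col=0 char='g'
After 5 (h): row=1 col=0 char='g'
After 6 (^): row=1 col=0 char='g'
After 7 (^): row=1 col=0 char='g'
After 8 (j): row=2 col=0 char='s'
After 9 (l): row=2 col=1 char='a'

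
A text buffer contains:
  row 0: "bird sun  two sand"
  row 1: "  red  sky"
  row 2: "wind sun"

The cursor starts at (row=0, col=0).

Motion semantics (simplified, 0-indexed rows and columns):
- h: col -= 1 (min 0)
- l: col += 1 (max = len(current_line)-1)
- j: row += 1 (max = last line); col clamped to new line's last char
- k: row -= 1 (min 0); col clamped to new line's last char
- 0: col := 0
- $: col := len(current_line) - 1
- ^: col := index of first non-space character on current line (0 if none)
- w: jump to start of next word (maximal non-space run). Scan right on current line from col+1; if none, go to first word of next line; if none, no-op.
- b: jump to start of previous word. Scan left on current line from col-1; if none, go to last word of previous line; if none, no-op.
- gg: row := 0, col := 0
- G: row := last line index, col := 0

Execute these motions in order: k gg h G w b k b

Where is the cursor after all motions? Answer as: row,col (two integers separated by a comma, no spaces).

After 1 (k): row=0 col=0 char='b'
After 2 (gg): row=0 col=0 char='b'
After 3 (h): row=0 col=0 char='b'
After 4 (G): row=2 col=0 char='w'
After 5 (w): row=2 col=5 char='s'
After 6 (b): row=2 col=0 char='w'
After 7 (k): row=1 col=0 char='_'
After 8 (b): row=0 col=14 char='s'

Answer: 0,14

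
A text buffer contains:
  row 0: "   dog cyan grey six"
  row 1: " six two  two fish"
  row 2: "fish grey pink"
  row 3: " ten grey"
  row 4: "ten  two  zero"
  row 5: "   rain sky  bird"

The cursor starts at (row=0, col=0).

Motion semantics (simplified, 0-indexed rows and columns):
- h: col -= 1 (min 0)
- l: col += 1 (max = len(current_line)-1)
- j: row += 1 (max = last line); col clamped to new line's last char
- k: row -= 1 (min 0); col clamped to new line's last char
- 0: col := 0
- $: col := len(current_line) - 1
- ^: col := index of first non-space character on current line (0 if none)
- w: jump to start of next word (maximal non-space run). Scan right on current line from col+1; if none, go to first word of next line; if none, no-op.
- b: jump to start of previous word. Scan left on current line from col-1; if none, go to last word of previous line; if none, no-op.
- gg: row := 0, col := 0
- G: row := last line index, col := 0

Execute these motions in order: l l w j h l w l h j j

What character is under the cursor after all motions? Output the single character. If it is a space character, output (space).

After 1 (l): row=0 col=1 char='_'
After 2 (l): row=0 col=2 char='_'
After 3 (w): row=0 col=3 char='d'
After 4 (j): row=1 col=3 char='x'
After 5 (h): row=1 col=2 char='i'
After 6 (l): row=1 col=3 char='x'
After 7 (w): row=1 col=5 char='t'
After 8 (l): row=1 col=6 char='w'
After 9 (h): row=1 col=5 char='t'
After 10 (j): row=2 col=5 char='g'
After 11 (j): row=3 col=5 char='g'

Answer: g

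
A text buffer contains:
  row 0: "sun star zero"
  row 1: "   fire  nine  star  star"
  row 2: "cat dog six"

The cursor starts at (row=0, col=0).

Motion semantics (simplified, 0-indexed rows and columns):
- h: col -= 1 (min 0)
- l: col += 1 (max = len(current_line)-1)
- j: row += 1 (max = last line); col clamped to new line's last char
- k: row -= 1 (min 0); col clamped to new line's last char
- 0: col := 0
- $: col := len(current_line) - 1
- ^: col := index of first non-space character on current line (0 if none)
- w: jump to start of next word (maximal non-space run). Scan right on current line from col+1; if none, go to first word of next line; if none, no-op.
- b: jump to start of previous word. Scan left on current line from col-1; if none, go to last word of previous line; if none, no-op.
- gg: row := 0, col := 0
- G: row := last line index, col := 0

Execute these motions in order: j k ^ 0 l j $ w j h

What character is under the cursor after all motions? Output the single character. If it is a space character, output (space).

After 1 (j): row=1 col=0 char='_'
After 2 (k): row=0 col=0 char='s'
After 3 (^): row=0 col=0 char='s'
After 4 (0): row=0 col=0 char='s'
After 5 (l): row=0 col=1 char='u'
After 6 (j): row=1 col=1 char='_'
After 7 ($): row=1 col=24 char='r'
After 8 (w): row=2 col=0 char='c'
After 9 (j): row=2 col=0 char='c'
After 10 (h): row=2 col=0 char='c'

Answer: c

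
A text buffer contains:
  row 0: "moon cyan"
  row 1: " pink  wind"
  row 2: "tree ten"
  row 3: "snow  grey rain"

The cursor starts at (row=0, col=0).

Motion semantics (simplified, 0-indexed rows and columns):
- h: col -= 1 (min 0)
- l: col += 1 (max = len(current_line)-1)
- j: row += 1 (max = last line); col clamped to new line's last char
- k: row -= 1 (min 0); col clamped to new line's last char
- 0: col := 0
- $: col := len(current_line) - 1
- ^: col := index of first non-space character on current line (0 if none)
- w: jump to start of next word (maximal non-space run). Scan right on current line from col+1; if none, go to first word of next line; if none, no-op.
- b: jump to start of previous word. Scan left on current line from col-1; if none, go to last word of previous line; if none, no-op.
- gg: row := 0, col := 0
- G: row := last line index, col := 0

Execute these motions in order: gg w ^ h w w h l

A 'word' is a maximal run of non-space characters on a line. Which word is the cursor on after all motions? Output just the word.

After 1 (gg): row=0 col=0 char='m'
After 2 (w): row=0 col=5 char='c'
After 3 (^): row=0 col=0 char='m'
After 4 (h): row=0 col=0 char='m'
After 5 (w): row=0 col=5 char='c'
After 6 (w): row=1 col=1 char='p'
After 7 (h): row=1 col=0 char='_'
After 8 (l): row=1 col=1 char='p'

Answer: pink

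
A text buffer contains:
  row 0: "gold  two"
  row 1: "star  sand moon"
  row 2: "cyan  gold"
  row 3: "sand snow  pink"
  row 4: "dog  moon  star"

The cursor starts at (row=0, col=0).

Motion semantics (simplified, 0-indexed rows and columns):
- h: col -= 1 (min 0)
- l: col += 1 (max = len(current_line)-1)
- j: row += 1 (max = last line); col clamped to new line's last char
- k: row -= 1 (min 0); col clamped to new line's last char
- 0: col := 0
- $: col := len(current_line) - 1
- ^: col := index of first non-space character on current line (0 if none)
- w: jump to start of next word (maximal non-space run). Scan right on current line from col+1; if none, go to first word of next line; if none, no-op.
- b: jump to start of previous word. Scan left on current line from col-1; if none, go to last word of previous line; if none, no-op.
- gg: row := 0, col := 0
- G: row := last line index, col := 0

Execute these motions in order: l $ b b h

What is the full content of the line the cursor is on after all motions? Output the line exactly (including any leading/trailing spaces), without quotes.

After 1 (l): row=0 col=1 char='o'
After 2 ($): row=0 col=8 char='o'
After 3 (b): row=0 col=6 char='t'
After 4 (b): row=0 col=0 char='g'
After 5 (h): row=0 col=0 char='g'

Answer: gold  two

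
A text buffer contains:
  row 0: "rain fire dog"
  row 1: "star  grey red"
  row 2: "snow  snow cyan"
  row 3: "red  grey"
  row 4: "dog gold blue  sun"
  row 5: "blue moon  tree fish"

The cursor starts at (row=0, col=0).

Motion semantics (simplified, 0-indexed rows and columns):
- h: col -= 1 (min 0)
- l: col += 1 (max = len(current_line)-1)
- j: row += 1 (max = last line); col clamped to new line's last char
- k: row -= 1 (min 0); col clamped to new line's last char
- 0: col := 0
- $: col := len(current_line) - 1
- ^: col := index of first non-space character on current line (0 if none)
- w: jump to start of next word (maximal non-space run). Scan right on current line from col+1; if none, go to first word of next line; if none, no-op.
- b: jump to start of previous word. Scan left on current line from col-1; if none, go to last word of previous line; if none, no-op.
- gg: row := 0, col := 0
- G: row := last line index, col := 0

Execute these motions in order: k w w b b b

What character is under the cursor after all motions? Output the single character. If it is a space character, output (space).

After 1 (k): row=0 col=0 char='r'
After 2 (w): row=0 col=5 char='f'
After 3 (w): row=0 col=10 char='d'
After 4 (b): row=0 col=5 char='f'
After 5 (b): row=0 col=0 char='r'
After 6 (b): row=0 col=0 char='r'

Answer: r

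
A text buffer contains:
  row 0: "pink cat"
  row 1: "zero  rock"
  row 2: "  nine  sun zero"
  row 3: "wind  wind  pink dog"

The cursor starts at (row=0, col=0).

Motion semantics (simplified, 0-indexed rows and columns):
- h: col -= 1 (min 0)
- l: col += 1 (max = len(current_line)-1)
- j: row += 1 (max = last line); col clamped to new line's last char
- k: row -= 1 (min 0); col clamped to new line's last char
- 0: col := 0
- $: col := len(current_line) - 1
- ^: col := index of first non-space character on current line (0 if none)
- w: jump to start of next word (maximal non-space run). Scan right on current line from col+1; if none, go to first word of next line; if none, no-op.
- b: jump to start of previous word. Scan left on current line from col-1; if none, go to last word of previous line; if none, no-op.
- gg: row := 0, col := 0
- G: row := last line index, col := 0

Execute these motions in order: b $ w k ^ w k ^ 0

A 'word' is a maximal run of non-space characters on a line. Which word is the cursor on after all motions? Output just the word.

After 1 (b): row=0 col=0 char='p'
After 2 ($): row=0 col=7 char='t'
After 3 (w): row=1 col=0 char='z'
After 4 (k): row=0 col=0 char='p'
After 5 (^): row=0 col=0 char='p'
After 6 (w): row=0 col=5 char='c'
After 7 (k): row=0 col=5 char='c'
After 8 (^): row=0 col=0 char='p'
After 9 (0): row=0 col=0 char='p'

Answer: pink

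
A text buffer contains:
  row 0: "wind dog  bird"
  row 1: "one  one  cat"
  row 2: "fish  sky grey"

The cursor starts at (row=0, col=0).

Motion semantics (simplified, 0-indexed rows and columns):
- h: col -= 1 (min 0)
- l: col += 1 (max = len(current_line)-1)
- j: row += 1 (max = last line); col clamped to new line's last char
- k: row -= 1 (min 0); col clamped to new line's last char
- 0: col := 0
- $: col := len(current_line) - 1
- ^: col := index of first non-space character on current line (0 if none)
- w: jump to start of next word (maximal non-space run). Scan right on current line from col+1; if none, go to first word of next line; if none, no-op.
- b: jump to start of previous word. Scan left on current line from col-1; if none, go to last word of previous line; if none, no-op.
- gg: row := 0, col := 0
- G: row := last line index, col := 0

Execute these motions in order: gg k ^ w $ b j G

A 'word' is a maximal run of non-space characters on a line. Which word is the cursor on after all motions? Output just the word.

Answer: fish

Derivation:
After 1 (gg): row=0 col=0 char='w'
After 2 (k): row=0 col=0 char='w'
After 3 (^): row=0 col=0 char='w'
After 4 (w): row=0 col=5 char='d'
After 5 ($): row=0 col=13 char='d'
After 6 (b): row=0 col=10 char='b'
After 7 (j): row=1 col=10 char='c'
After 8 (G): row=2 col=0 char='f'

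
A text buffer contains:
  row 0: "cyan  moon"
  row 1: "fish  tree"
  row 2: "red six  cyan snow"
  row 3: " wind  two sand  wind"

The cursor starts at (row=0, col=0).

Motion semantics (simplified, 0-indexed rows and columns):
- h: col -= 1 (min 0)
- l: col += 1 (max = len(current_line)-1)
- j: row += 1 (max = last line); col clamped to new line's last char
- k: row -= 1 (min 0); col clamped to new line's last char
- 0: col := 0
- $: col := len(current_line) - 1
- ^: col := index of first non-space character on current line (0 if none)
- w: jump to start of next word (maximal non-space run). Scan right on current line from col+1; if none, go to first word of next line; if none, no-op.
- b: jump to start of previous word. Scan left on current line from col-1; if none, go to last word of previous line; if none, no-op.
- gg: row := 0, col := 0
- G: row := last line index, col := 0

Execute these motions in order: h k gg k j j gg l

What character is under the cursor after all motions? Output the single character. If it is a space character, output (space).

Answer: y

Derivation:
After 1 (h): row=0 col=0 char='c'
After 2 (k): row=0 col=0 char='c'
After 3 (gg): row=0 col=0 char='c'
After 4 (k): row=0 col=0 char='c'
After 5 (j): row=1 col=0 char='f'
After 6 (j): row=2 col=0 char='r'
After 7 (gg): row=0 col=0 char='c'
After 8 (l): row=0 col=1 char='y'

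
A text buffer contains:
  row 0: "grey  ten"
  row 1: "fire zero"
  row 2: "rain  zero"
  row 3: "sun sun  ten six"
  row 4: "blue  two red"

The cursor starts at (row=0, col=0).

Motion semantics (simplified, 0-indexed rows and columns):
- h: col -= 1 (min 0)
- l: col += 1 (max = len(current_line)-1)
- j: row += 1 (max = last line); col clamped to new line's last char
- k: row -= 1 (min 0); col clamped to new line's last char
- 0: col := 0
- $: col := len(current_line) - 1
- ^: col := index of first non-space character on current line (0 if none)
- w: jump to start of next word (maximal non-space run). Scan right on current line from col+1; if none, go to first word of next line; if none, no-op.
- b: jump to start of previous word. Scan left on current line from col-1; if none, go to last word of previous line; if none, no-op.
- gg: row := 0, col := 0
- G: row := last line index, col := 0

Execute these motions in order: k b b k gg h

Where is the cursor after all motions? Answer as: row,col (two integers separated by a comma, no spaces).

After 1 (k): row=0 col=0 char='g'
After 2 (b): row=0 col=0 char='g'
After 3 (b): row=0 col=0 char='g'
After 4 (k): row=0 col=0 char='g'
After 5 (gg): row=0 col=0 char='g'
After 6 (h): row=0 col=0 char='g'

Answer: 0,0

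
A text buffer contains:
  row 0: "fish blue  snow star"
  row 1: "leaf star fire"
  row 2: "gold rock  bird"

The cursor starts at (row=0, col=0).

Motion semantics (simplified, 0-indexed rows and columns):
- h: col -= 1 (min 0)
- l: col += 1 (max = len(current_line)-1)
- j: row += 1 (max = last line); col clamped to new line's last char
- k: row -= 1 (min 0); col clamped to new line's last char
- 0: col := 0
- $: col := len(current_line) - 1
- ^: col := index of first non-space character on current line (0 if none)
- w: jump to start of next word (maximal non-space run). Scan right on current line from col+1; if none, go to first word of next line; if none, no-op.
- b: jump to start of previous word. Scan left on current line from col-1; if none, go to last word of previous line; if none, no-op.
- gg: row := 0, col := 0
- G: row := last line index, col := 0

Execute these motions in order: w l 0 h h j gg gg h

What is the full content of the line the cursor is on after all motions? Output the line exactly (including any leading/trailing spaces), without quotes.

Answer: fish blue  snow star

Derivation:
After 1 (w): row=0 col=5 char='b'
After 2 (l): row=0 col=6 char='l'
After 3 (0): row=0 col=0 char='f'
After 4 (h): row=0 col=0 char='f'
After 5 (h): row=0 col=0 char='f'
After 6 (j): row=1 col=0 char='l'
After 7 (gg): row=0 col=0 char='f'
After 8 (gg): row=0 col=0 char='f'
After 9 (h): row=0 col=0 char='f'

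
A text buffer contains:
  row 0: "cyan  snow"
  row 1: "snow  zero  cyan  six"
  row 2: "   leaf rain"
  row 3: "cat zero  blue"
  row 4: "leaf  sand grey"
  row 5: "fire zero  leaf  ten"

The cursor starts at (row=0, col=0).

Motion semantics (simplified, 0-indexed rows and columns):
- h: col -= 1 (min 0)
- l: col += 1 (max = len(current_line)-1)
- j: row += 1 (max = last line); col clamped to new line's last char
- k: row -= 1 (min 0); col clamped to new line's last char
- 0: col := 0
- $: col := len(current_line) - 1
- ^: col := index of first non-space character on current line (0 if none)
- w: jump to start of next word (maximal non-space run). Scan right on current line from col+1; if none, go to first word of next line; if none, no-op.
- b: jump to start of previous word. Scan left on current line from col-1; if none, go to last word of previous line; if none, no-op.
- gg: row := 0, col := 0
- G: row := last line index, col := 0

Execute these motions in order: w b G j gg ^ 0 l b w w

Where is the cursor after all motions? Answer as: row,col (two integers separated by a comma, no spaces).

After 1 (w): row=0 col=6 char='s'
After 2 (b): row=0 col=0 char='c'
After 3 (G): row=5 col=0 char='f'
After 4 (j): row=5 col=0 char='f'
After 5 (gg): row=0 col=0 char='c'
After 6 (^): row=0 col=0 char='c'
After 7 (0): row=0 col=0 char='c'
After 8 (l): row=0 col=1 char='y'
After 9 (b): row=0 col=0 char='c'
After 10 (w): row=0 col=6 char='s'
After 11 (w): row=1 col=0 char='s'

Answer: 1,0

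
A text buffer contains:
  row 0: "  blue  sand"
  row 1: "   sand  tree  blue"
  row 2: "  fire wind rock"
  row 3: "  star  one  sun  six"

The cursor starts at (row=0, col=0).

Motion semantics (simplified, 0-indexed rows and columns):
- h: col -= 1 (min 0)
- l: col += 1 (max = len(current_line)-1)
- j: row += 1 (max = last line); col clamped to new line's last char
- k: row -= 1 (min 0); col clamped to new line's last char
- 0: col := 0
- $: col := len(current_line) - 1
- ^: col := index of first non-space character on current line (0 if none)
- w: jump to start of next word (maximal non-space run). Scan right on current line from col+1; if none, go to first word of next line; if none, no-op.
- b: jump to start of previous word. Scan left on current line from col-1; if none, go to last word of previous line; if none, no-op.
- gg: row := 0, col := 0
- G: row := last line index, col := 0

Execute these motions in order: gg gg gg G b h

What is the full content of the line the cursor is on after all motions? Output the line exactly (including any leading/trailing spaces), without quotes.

After 1 (gg): row=0 col=0 char='_'
After 2 (gg): row=0 col=0 char='_'
After 3 (gg): row=0 col=0 char='_'
After 4 (G): row=3 col=0 char='_'
After 5 (b): row=2 col=12 char='r'
After 6 (h): row=2 col=11 char='_'

Answer:   fire wind rock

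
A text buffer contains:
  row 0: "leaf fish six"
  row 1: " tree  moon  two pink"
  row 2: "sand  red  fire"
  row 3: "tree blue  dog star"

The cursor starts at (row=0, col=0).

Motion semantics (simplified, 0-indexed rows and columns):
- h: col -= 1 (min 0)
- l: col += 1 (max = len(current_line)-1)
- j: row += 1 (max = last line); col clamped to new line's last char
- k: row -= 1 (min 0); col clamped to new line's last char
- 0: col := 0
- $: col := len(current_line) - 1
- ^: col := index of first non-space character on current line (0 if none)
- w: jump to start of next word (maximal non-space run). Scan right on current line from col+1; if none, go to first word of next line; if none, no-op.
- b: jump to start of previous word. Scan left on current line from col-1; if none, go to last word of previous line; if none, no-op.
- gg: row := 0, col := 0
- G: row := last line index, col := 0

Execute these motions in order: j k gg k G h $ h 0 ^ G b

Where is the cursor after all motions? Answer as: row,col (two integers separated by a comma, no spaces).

Answer: 2,11

Derivation:
After 1 (j): row=1 col=0 char='_'
After 2 (k): row=0 col=0 char='l'
After 3 (gg): row=0 col=0 char='l'
After 4 (k): row=0 col=0 char='l'
After 5 (G): row=3 col=0 char='t'
After 6 (h): row=3 col=0 char='t'
After 7 ($): row=3 col=18 char='r'
After 8 (h): row=3 col=17 char='a'
After 9 (0): row=3 col=0 char='t'
After 10 (^): row=3 col=0 char='t'
After 11 (G): row=3 col=0 char='t'
After 12 (b): row=2 col=11 char='f'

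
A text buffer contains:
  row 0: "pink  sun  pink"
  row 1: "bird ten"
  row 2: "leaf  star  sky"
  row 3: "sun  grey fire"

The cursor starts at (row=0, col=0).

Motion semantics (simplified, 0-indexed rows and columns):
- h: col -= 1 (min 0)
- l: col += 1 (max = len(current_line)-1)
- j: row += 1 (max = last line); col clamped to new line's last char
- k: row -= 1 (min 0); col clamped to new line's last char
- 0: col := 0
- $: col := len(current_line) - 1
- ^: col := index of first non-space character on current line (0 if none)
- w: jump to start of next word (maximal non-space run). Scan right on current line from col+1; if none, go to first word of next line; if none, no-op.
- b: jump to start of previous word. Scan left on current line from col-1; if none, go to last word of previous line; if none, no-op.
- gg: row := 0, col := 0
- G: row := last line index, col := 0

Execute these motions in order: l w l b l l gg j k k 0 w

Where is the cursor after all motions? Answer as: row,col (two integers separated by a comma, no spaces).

Answer: 0,6

Derivation:
After 1 (l): row=0 col=1 char='i'
After 2 (w): row=0 col=6 char='s'
After 3 (l): row=0 col=7 char='u'
After 4 (b): row=0 col=6 char='s'
After 5 (l): row=0 col=7 char='u'
After 6 (l): row=0 col=8 char='n'
After 7 (gg): row=0 col=0 char='p'
After 8 (j): row=1 col=0 char='b'
After 9 (k): row=0 col=0 char='p'
After 10 (k): row=0 col=0 char='p'
After 11 (0): row=0 col=0 char='p'
After 12 (w): row=0 col=6 char='s'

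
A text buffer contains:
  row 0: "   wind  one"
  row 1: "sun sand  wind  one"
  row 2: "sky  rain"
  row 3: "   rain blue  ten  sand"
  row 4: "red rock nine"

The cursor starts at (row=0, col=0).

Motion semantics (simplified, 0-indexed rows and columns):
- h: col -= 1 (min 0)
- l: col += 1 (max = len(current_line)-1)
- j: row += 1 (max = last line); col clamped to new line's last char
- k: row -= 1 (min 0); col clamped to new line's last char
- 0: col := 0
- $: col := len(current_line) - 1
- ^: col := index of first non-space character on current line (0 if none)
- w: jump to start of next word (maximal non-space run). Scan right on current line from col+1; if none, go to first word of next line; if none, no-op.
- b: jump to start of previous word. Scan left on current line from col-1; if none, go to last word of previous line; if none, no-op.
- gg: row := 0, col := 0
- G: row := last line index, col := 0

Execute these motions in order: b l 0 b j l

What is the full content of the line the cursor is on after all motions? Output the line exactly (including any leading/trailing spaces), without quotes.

Answer: sun sand  wind  one

Derivation:
After 1 (b): row=0 col=0 char='_'
After 2 (l): row=0 col=1 char='_'
After 3 (0): row=0 col=0 char='_'
After 4 (b): row=0 col=0 char='_'
After 5 (j): row=1 col=0 char='s'
After 6 (l): row=1 col=1 char='u'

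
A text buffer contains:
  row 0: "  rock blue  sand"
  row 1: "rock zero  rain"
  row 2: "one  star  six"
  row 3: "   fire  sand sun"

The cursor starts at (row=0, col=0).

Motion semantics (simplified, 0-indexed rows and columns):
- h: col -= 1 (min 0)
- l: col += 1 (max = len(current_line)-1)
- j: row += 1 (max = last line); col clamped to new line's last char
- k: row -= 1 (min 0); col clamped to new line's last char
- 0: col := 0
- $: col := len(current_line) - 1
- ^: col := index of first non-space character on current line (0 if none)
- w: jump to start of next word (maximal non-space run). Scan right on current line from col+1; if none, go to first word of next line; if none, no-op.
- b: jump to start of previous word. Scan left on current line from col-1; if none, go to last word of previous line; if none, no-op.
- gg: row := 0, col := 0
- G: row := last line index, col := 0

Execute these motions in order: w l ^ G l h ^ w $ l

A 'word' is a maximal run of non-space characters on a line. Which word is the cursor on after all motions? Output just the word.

After 1 (w): row=0 col=2 char='r'
After 2 (l): row=0 col=3 char='o'
After 3 (^): row=0 col=2 char='r'
After 4 (G): row=3 col=0 char='_'
After 5 (l): row=3 col=1 char='_'
After 6 (h): row=3 col=0 char='_'
After 7 (^): row=3 col=3 char='f'
After 8 (w): row=3 col=9 char='s'
After 9 ($): row=3 col=16 char='n'
After 10 (l): row=3 col=16 char='n'

Answer: sun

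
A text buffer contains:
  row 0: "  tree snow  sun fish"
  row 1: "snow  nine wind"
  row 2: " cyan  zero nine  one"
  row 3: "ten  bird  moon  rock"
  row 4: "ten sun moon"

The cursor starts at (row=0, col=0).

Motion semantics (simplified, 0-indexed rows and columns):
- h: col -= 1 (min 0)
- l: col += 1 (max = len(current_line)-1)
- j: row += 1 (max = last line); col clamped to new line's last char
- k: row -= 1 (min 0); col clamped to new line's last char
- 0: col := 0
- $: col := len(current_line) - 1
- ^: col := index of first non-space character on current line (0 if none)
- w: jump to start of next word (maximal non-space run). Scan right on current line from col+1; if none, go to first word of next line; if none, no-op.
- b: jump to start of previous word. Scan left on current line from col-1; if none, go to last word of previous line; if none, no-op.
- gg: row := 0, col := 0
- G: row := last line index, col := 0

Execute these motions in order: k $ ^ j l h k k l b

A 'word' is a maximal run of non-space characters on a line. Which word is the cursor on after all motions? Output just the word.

After 1 (k): row=0 col=0 char='_'
After 2 ($): row=0 col=20 char='h'
After 3 (^): row=0 col=2 char='t'
After 4 (j): row=1 col=2 char='o'
After 5 (l): row=1 col=3 char='w'
After 6 (h): row=1 col=2 char='o'
After 7 (k): row=0 col=2 char='t'
After 8 (k): row=0 col=2 char='t'
After 9 (l): row=0 col=3 char='r'
After 10 (b): row=0 col=2 char='t'

Answer: tree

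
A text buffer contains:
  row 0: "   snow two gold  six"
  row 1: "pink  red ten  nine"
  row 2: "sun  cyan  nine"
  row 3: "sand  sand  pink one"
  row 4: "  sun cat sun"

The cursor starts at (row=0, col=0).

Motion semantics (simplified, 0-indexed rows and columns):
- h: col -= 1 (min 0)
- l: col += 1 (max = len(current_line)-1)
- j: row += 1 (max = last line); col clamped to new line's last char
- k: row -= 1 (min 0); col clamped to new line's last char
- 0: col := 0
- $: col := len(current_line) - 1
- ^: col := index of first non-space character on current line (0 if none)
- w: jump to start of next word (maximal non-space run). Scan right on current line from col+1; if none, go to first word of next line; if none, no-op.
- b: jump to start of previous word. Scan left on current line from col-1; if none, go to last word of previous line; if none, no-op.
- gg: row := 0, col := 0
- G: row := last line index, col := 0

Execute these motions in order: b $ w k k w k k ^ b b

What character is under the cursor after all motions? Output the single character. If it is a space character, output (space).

Answer: s

Derivation:
After 1 (b): row=0 col=0 char='_'
After 2 ($): row=0 col=20 char='x'
After 3 (w): row=1 col=0 char='p'
After 4 (k): row=0 col=0 char='_'
After 5 (k): row=0 col=0 char='_'
After 6 (w): row=0 col=3 char='s'
After 7 (k): row=0 col=3 char='s'
After 8 (k): row=0 col=3 char='s'
After 9 (^): row=0 col=3 char='s'
After 10 (b): row=0 col=3 char='s'
After 11 (b): row=0 col=3 char='s'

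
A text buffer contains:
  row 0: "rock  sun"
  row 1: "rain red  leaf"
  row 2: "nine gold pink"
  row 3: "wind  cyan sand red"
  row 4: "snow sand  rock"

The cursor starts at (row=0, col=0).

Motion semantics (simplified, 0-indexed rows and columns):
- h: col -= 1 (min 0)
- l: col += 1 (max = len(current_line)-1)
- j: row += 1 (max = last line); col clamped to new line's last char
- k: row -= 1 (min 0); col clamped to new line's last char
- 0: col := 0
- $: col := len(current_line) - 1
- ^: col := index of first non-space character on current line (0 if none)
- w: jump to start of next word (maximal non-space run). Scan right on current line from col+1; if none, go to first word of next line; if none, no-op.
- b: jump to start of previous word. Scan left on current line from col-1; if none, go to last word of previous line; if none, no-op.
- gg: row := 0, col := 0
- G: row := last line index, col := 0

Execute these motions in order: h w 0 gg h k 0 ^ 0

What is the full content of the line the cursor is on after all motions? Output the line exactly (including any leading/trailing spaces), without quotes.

Answer: rock  sun

Derivation:
After 1 (h): row=0 col=0 char='r'
After 2 (w): row=0 col=6 char='s'
After 3 (0): row=0 col=0 char='r'
After 4 (gg): row=0 col=0 char='r'
After 5 (h): row=0 col=0 char='r'
After 6 (k): row=0 col=0 char='r'
After 7 (0): row=0 col=0 char='r'
After 8 (^): row=0 col=0 char='r'
After 9 (0): row=0 col=0 char='r'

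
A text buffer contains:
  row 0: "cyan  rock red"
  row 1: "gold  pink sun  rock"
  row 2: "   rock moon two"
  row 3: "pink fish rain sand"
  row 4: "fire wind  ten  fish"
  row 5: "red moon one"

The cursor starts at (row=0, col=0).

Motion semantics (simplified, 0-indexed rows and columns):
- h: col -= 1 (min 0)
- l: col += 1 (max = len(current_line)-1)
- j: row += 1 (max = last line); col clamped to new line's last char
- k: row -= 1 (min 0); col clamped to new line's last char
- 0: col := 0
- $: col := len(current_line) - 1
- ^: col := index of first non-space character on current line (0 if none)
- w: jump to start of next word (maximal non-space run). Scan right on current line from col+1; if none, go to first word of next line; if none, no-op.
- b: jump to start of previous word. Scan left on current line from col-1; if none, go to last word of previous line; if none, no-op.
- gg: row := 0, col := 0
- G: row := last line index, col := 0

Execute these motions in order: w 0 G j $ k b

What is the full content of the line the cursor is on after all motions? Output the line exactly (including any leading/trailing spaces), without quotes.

Answer: fire wind  ten  fish

Derivation:
After 1 (w): row=0 col=6 char='r'
After 2 (0): row=0 col=0 char='c'
After 3 (G): row=5 col=0 char='r'
After 4 (j): row=5 col=0 char='r'
After 5 ($): row=5 col=11 char='e'
After 6 (k): row=4 col=11 char='t'
After 7 (b): row=4 col=5 char='w'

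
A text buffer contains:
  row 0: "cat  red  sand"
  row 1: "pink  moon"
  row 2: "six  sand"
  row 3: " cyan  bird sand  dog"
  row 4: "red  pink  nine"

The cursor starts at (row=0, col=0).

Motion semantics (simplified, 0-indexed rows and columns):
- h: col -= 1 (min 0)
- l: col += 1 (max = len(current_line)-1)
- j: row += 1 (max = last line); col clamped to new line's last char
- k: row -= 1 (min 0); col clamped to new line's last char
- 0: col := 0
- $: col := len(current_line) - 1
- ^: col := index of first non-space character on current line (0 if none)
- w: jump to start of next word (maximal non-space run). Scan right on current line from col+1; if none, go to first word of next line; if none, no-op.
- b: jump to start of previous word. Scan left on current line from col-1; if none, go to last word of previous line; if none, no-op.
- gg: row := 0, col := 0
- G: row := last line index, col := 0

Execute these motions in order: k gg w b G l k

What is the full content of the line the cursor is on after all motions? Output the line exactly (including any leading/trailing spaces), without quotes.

After 1 (k): row=0 col=0 char='c'
After 2 (gg): row=0 col=0 char='c'
After 3 (w): row=0 col=5 char='r'
After 4 (b): row=0 col=0 char='c'
After 5 (G): row=4 col=0 char='r'
After 6 (l): row=4 col=1 char='e'
After 7 (k): row=3 col=1 char='c'

Answer:  cyan  bird sand  dog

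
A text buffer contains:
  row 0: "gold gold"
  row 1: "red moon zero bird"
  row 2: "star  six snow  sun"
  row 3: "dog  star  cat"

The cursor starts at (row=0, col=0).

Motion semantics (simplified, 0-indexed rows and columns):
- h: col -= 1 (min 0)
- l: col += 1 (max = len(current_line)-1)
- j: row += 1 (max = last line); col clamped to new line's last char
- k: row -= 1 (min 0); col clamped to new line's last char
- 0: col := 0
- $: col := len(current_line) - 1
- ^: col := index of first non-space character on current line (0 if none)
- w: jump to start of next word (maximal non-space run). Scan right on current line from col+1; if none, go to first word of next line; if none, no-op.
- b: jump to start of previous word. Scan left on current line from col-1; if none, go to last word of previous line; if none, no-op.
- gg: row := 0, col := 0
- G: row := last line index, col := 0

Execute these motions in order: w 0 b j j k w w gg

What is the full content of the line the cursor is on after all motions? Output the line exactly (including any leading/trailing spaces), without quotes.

Answer: gold gold

Derivation:
After 1 (w): row=0 col=5 char='g'
After 2 (0): row=0 col=0 char='g'
After 3 (b): row=0 col=0 char='g'
After 4 (j): row=1 col=0 char='r'
After 5 (j): row=2 col=0 char='s'
After 6 (k): row=1 col=0 char='r'
After 7 (w): row=1 col=4 char='m'
After 8 (w): row=1 col=9 char='z'
After 9 (gg): row=0 col=0 char='g'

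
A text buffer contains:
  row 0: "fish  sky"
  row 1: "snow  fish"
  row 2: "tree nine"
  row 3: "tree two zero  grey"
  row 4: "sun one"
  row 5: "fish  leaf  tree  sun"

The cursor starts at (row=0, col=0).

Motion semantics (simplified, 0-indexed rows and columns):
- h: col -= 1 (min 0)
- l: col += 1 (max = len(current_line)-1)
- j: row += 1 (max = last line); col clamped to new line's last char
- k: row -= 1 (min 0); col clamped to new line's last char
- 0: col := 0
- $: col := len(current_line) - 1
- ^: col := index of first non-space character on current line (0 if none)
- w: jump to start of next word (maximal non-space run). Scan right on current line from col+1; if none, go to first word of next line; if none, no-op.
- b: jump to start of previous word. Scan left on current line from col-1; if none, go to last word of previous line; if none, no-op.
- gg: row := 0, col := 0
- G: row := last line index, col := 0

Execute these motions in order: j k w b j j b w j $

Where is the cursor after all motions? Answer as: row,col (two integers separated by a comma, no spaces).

Answer: 3,18

Derivation:
After 1 (j): row=1 col=0 char='s'
After 2 (k): row=0 col=0 char='f'
After 3 (w): row=0 col=6 char='s'
After 4 (b): row=0 col=0 char='f'
After 5 (j): row=1 col=0 char='s'
After 6 (j): row=2 col=0 char='t'
After 7 (b): row=1 col=6 char='f'
After 8 (w): row=2 col=0 char='t'
After 9 (j): row=3 col=0 char='t'
After 10 ($): row=3 col=18 char='y'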